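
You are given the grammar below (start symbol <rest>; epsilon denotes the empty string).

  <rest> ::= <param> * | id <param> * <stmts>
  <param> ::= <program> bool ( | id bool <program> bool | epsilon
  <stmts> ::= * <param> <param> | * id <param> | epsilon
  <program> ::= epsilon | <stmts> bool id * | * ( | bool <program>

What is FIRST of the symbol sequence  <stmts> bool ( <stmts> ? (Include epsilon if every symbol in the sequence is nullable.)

Add FIRST(<stmts>)\{epsilon} = { * }; <stmts> is nullable, continue.
bool is a terminal; add {bool} and stop.

{ *, bool }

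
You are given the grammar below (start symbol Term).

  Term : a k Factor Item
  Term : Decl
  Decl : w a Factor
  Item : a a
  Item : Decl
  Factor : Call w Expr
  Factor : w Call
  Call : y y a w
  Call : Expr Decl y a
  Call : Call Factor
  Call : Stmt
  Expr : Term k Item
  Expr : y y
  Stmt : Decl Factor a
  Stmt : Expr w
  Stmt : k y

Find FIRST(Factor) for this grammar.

From Factor : Call w Expr: add FIRST(Call) = { a, k, w, y }.
Factor : w Call contributes {w}.
Union: FIRST(Factor) = { a, k, w, y }.

{ a, k, w, y }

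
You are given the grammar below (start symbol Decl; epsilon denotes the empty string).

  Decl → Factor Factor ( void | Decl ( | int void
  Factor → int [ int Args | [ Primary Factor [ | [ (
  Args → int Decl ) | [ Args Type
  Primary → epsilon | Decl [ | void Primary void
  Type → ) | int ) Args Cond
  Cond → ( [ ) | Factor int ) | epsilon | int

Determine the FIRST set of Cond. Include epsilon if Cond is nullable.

Cond → ( [ ) contributes {(}.
From Cond → Factor int ): add FIRST(Factor) = { [, int }.
Cond → epsilon contributes epsilon.
Cond → int contributes {int}.
Union: FIRST(Cond) = { (, [, int, epsilon }.

{ (, [, int, epsilon }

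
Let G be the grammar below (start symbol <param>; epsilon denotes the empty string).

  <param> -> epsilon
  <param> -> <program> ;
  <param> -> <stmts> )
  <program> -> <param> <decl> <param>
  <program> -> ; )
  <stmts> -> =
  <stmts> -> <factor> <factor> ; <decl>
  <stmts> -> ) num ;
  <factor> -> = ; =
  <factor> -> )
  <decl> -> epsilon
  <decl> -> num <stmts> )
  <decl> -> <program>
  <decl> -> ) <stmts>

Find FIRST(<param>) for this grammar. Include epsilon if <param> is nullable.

<param> -> epsilon contributes epsilon.
From <param> -> <program> ;: <program> nullable, take FIRST(<program>) ∪ {;} = { ), ;, =, num }.
From <param> -> <stmts> ): add FIRST(<stmts>) = { ), = }.
Union: FIRST(<param>) = { ), ;, =, num, epsilon }.

{ ), ;, =, num, epsilon }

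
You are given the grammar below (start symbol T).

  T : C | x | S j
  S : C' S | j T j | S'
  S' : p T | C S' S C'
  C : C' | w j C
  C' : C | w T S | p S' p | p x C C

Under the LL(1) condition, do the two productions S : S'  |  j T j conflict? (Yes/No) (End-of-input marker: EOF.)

No

FIRST(S') = { p, w } and FIRST(j T j) = { j }.
The FIRST sets are disjoint and neither alternative is nullable — no conflict.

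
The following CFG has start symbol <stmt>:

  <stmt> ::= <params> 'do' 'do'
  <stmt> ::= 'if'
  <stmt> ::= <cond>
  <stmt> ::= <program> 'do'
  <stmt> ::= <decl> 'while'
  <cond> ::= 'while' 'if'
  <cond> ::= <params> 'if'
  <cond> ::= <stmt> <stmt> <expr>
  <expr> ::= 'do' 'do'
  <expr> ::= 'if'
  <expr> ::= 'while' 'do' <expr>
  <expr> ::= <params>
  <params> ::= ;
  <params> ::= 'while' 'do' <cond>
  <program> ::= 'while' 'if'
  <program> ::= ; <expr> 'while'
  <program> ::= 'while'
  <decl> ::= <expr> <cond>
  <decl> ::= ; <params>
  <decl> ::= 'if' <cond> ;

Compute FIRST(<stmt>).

{ 'do', 'if', 'while', ; }

From <stmt> ::= <params> 'do' 'do': add FIRST(<params>) = { 'while', ; }.
<stmt> ::= 'if' contributes {'if'}.
From <stmt> ::= <cond>: add FIRST(<cond>) = { 'do', 'if', 'while', ; }.
From <stmt> ::= <program> 'do': add FIRST(<program>) = { 'while', ; }.
From <stmt> ::= <decl> 'while': add FIRST(<decl>) = { 'do', 'if', 'while', ; }.
Union: FIRST(<stmt>) = { 'do', 'if', 'while', ; }.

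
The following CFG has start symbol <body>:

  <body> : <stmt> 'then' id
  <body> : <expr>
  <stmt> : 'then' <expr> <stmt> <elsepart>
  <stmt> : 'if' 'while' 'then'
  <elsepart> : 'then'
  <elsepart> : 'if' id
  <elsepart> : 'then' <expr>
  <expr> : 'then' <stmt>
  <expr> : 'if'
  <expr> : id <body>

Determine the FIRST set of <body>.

From <body> : <stmt> 'then' id: add FIRST(<stmt>) = { 'if', 'then' }.
From <body> : <expr>: add FIRST(<expr>) = { 'if', 'then', id }.
Union: FIRST(<body>) = { 'if', 'then', id }.

{ 'if', 'then', id }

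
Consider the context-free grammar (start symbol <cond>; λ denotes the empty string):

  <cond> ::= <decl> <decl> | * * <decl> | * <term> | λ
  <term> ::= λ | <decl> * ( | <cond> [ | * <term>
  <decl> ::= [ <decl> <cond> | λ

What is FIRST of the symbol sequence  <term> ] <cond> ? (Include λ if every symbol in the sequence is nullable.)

Add FIRST(<term>)\{λ} = { *, [ }; <term> is nullable, continue.
] is a terminal; add {]} and stop.

{ *, [, ] }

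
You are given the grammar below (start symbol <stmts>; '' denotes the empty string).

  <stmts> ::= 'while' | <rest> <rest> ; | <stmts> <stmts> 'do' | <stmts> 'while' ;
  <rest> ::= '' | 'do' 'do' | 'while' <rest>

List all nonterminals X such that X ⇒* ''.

Directly nullable (have an ''-production): <rest>.
No other nonterminal has a production whose RHS symbols are all nullable.

{ <rest> }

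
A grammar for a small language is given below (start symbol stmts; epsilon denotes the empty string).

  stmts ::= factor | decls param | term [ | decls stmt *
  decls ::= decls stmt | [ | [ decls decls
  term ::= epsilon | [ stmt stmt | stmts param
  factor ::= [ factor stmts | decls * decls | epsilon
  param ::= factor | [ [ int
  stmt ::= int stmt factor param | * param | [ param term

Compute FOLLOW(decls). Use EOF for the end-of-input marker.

In stmts ::= decls param: add FIRST(param)\{epsilon} = { [ }.
  Since param is nullable, also add FOLLOW(stmts) = { EOF, *, [, int }.
In stmts ::= decls stmt *: add FIRST(stmt *) = { *, [, int }.
In decls ::= decls stmt: add FIRST(stmt) = { *, [, int }.
In decls ::= [ decls decls: add FIRST(decls) = { [ }.
In decls ::= [ decls decls: decls is at the end, add FOLLOW(decls) = { EOF, *, [, int }.
In factor ::= decls * decls: add FIRST(* decls) = { * }.
In factor ::= decls * decls: decls is at the end, add FOLLOW(factor) = { EOF, *, [, int }.
Union: FOLLOW(decls) = { EOF, *, [, int }.

{ EOF, *, [, int }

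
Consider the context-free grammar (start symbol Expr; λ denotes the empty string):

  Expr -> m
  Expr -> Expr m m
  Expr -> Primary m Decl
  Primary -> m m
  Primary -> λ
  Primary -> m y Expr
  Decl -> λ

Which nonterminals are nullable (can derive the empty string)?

{ Decl, Primary }

Directly nullable (have an λ-production): Primary, Decl.
No other nonterminal has a production whose RHS symbols are all nullable.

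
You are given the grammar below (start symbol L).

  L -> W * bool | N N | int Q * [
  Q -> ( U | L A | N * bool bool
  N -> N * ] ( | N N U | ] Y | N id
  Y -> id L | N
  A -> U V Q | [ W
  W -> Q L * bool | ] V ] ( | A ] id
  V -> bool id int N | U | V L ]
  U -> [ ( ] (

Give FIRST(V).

{ [, bool }

V -> bool id int N contributes {bool}.
From V -> U: add FIRST(U) = { [ }.
From V -> V L ]: add FIRST(V) = { [, bool }.
Union: FIRST(V) = { [, bool }.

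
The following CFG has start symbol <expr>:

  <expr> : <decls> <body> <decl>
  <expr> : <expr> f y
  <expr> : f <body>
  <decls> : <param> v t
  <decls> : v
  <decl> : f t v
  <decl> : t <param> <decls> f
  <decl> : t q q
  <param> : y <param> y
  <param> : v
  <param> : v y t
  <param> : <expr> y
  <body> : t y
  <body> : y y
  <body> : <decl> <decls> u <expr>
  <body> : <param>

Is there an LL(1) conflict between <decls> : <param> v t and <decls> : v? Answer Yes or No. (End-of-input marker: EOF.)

Yes

FIRST(<param> v t) = { f, v, y } and FIRST(v) = { v }.
Both contain v, so the two alternatives are not disjoint — LL(1) conflict.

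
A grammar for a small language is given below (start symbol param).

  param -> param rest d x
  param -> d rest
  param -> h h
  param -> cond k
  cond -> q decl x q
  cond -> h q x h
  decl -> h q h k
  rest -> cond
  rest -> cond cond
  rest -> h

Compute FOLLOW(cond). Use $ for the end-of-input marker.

In param -> cond k: add FIRST(k) = { k }.
In rest -> cond: cond is at the end, add FOLLOW(rest) = { $, d, h, q }.
In rest -> cond cond: add FIRST(cond) = { h, q }.
In rest -> cond cond: cond is at the end, add FOLLOW(rest) = { $, d, h, q }.
Union: FOLLOW(cond) = { $, d, h, k, q }.

{ $, d, h, k, q }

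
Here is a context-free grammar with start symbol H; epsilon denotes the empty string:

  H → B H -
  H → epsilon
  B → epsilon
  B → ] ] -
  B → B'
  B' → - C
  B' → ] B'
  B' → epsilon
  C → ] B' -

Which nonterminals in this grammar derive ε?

Directly nullable (have an epsilon-production): H, B, B'.
No other nonterminal has a production whose RHS symbols are all nullable.

{ B, B', H }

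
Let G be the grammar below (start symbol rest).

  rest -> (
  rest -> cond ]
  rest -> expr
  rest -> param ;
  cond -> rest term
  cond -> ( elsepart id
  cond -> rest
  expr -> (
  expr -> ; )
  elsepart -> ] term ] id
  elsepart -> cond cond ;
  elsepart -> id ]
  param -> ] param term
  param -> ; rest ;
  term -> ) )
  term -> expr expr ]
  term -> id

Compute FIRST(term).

{ (, ), ;, id }

term -> ) ) contributes {)}.
From term -> expr expr ]: add FIRST(expr) = { (, ; }.
term -> id contributes {id}.
Union: FIRST(term) = { (, ), ;, id }.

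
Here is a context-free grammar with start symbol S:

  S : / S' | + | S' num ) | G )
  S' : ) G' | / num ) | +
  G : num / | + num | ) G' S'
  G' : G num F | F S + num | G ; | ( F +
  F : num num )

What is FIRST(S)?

{ ), +, /, num }

S : / S' contributes {/}.
S : + contributes {+}.
From S : S' num ): add FIRST(S') = { ), +, / }.
From S : G ): add FIRST(G) = { ), +, num }.
Union: FIRST(S) = { ), +, /, num }.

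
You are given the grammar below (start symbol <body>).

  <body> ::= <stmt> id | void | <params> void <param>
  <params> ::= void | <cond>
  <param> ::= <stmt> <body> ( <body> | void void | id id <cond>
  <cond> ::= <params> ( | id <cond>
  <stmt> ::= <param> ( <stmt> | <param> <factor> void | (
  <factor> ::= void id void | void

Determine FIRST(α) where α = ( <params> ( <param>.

{ ( }

( is a terminal; add {(} and stop.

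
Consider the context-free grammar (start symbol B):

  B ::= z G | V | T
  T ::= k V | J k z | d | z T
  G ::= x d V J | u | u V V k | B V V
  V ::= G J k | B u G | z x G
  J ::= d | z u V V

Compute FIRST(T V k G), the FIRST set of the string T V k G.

{ d, k, z }

Add FIRST(T) = { d, k, z }; T is not nullable, stop.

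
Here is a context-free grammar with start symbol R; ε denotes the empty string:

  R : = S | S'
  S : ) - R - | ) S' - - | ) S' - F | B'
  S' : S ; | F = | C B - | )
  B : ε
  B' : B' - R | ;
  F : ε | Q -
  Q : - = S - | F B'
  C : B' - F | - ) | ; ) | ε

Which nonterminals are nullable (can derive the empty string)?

Directly nullable (have an ε-production): B, F, C.
No other nonterminal has a production whose RHS symbols are all nullable.

{ B, C, F }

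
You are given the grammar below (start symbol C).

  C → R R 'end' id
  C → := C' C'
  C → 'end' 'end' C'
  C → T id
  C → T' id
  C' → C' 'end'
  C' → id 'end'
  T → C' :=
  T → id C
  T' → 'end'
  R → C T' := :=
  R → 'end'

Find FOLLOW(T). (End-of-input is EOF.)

{ id }

In C → T id: add FIRST(id) = { id }.
Union: FOLLOW(T) = { id }.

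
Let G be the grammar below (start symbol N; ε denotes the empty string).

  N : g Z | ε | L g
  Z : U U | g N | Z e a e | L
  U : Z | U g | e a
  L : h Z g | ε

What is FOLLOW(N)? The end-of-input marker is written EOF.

N is the start symbol, so EOF ∈ FOLLOW(N).
In Z : g N: N is at the end, add FOLLOW(Z) = { EOF, e, g, h }.
Union: FOLLOW(N) = { EOF, e, g, h }.

{ EOF, e, g, h }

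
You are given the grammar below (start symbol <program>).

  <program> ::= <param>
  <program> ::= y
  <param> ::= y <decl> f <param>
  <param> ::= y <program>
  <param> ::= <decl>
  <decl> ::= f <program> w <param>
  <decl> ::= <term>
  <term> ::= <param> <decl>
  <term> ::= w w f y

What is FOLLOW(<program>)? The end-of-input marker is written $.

<program> is the start symbol, so $ ∈ FOLLOW(<program>).
In <param> ::= y <program>: <program> is at the end, add FOLLOW(<param>) = { $, f, w, y }.
In <decl> ::= f <program> w <param>: add FIRST(w <param>) = { w }.
Union: FOLLOW(<program>) = { $, f, w, y }.

{ $, f, w, y }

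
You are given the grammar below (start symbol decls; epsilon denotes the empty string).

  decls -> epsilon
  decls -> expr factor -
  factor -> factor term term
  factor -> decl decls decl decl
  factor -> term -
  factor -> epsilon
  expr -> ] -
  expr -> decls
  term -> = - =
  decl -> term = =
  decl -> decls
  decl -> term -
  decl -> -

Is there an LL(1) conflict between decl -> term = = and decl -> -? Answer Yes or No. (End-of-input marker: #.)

FIRST(term = =) = { = } and FIRST(-) = { - }.
The FIRST sets are disjoint and neither alternative is nullable — no conflict.

No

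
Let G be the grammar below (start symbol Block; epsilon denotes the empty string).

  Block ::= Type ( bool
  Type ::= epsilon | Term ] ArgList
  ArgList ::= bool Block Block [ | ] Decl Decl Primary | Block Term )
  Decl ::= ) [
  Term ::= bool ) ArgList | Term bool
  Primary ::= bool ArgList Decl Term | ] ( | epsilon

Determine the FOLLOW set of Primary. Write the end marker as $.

{ (, ), ], bool }

In ArgList ::= ] Decl Decl Primary: Primary is at the end, add FOLLOW(ArgList) = { (, ), ], bool }.
Union: FOLLOW(Primary) = { (, ), ], bool }.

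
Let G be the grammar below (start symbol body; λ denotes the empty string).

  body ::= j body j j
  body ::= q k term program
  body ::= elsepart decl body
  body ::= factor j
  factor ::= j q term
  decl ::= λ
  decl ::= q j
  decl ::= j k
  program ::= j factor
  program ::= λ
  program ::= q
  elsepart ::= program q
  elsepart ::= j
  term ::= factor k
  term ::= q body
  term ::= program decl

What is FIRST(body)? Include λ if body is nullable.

body ::= j body j j contributes {j}.
body ::= q k term program contributes {q}.
From body ::= elsepart decl body: add FIRST(elsepart) = { j, q }.
From body ::= factor j: add FIRST(factor) = { j }.
Union: FIRST(body) = { j, q }.

{ j, q }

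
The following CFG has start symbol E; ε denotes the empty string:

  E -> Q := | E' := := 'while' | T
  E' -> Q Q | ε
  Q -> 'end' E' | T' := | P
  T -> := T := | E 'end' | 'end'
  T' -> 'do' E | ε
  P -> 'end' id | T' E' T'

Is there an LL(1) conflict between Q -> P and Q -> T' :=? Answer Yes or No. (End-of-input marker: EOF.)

FIRST(P) = { 'do', 'end', :=, ε } and FIRST(T' :=) = { 'do', := }.
Both contain 'do', so the two alternatives are not disjoint — LL(1) conflict.

Yes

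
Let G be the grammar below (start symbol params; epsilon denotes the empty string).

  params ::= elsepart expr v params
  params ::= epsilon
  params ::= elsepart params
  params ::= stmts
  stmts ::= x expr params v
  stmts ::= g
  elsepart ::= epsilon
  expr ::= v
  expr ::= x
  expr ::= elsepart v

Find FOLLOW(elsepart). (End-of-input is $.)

{ $, g, v, x }

In params ::= elsepart expr v params: add FIRST(expr v params) = { v, x }.
In params ::= elsepart params: add FIRST(params)\{epsilon} = { g, v, x }.
  Since params is nullable, also add FOLLOW(params) = { $, v }.
In expr ::= elsepart v: add FIRST(v) = { v }.
Union: FOLLOW(elsepart) = { $, g, v, x }.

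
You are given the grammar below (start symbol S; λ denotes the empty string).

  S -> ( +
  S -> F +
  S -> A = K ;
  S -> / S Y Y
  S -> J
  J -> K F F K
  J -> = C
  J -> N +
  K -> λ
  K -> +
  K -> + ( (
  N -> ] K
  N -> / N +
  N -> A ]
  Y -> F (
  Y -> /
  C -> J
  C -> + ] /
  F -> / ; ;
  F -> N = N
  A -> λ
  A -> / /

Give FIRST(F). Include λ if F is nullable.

{ /, ] }

F -> / ; ; contributes {/}.
From F -> N = N: add FIRST(N) = { /, ] }.
Union: FIRST(F) = { /, ] }.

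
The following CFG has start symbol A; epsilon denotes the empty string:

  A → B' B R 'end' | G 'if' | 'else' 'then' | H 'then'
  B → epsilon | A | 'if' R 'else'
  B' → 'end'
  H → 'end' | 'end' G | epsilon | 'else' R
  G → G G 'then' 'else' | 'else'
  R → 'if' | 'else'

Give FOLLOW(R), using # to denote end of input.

{ 'else', 'end', 'then' }

In A → B' B R 'end': add FIRST('end') = { 'end' }.
In B → 'if' R 'else': add FIRST('else') = { 'else' }.
In H → 'else' R: R is at the end, add FOLLOW(H) = { 'then' }.
Union: FOLLOW(R) = { 'else', 'end', 'then' }.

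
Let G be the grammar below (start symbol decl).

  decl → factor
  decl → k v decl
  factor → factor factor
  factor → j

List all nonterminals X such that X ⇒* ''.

No nonterminal has an empty production or an RHS whose symbols are all nullable.

{ } (none)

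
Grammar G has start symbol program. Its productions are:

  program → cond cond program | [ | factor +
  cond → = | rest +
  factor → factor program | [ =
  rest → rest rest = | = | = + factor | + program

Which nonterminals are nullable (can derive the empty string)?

No nonterminal has an empty production or an RHS whose symbols are all nullable.

{ } (none)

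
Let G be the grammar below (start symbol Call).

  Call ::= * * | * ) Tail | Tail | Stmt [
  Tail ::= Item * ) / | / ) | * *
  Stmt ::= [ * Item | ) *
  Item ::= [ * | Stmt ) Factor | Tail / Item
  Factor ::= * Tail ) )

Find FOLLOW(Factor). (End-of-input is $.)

{ ), *, [ }

In Item ::= Stmt ) Factor: Factor is at the end, add FOLLOW(Item) = { ), *, [ }.
Union: FOLLOW(Factor) = { ), *, [ }.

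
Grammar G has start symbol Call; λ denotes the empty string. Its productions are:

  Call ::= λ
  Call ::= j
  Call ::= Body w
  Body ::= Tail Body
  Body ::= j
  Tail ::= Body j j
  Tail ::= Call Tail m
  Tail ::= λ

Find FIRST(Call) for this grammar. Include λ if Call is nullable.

Call ::= λ contributes λ.
Call ::= j contributes {j}.
From Call ::= Body w: add FIRST(Body) = { j, m }.
Union: FIRST(Call) = { j, m, λ }.

{ j, m, λ }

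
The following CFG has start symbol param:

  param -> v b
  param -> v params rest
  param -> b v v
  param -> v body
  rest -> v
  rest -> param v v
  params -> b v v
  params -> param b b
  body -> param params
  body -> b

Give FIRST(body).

From body -> param params: add FIRST(param) = { b, v }.
body -> b contributes {b}.
Union: FIRST(body) = { b, v }.

{ b, v }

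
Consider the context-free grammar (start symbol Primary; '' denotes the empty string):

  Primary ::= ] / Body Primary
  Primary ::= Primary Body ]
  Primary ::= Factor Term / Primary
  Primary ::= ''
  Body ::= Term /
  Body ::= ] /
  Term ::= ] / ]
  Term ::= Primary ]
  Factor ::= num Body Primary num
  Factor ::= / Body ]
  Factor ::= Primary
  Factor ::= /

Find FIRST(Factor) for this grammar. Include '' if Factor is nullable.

{ /, ], num, '' }

Factor ::= num Body Primary num contributes {num}.
Factor ::= / Body ] contributes {/}.
From Factor ::= Primary: add FIRST(Primary) = { /, ], num, '' } (including '' since Primary is nullable).
Factor ::= / contributes {/}.
Union: FIRST(Factor) = { /, ], num, '' }.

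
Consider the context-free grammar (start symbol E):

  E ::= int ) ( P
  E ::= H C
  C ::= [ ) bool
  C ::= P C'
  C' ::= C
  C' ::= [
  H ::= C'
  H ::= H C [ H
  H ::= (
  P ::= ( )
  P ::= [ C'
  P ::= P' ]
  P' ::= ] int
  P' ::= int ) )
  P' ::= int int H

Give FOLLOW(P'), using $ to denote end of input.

{ ] }

In P ::= P' ]: add FIRST(]) = { ] }.
Union: FOLLOW(P') = { ] }.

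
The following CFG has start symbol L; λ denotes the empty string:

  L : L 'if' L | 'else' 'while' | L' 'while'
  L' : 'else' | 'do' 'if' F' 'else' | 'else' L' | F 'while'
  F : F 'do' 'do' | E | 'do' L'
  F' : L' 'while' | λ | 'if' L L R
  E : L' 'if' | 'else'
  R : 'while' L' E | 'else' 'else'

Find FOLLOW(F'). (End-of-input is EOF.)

In L' : 'do' 'if' F' 'else': add FIRST('else') = { 'else' }.
Union: FOLLOW(F') = { 'else' }.

{ 'else' }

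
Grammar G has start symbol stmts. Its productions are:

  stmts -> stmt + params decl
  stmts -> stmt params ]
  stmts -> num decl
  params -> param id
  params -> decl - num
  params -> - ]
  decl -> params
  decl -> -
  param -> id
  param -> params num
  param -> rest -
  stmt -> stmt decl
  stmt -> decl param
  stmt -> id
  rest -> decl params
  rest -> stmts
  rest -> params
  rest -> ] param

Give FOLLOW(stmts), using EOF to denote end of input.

{ EOF, - }

stmts is the start symbol, so EOF ∈ FOLLOW(stmts).
In rest -> stmts: stmts is at the end, add FOLLOW(rest) = { - }.
Union: FOLLOW(stmts) = { EOF, - }.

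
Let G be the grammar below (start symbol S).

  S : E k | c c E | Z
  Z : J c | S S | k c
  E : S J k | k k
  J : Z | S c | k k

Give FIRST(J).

From J : Z: add FIRST(Z) = { c, k }.
From J : S c: add FIRST(S) = { c, k }.
J : k k contributes {k}.
Union: FIRST(J) = { c, k }.

{ c, k }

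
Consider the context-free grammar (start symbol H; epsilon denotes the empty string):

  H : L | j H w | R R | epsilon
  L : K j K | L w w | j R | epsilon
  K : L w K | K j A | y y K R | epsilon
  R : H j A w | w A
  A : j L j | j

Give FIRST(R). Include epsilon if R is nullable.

From R : H j A w: H nullable, take FIRST(H) ∪ {j} = { j, w, y }.
R : w A contributes {w}.
Union: FIRST(R) = { j, w, y }.

{ j, w, y }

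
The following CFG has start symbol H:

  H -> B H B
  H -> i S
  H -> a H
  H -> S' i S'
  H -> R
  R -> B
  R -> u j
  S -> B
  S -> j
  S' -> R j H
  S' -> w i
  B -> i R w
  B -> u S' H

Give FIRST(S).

{ i, j, u }

From S -> B: add FIRST(B) = { i, u }.
S -> j contributes {j}.
Union: FIRST(S) = { i, j, u }.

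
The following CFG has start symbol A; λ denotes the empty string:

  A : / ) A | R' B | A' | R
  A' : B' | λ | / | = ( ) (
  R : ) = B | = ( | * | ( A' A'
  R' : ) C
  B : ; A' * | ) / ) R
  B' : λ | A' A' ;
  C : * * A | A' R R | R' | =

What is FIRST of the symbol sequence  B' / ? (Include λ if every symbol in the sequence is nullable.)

{ /, ;, = }

Add FIRST(B')\{λ} = { /, ;, = }; B' is nullable, continue.
/ is a terminal; add {/} and stop.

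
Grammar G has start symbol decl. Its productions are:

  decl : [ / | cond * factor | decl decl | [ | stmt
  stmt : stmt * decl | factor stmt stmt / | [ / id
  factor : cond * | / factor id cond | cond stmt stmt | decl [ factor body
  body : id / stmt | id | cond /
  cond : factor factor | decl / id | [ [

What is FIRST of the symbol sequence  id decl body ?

{ id }

id is a terminal; add {id} and stop.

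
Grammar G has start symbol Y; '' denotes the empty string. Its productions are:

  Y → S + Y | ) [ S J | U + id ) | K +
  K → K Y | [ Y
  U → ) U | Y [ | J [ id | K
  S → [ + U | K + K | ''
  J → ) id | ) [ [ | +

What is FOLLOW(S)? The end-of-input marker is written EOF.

{ ), + }

In Y → S + Y: add FIRST(+ Y) = { + }.
In Y → ) [ S J: add FIRST(J) = { ), + }.
Union: FOLLOW(S) = { ), + }.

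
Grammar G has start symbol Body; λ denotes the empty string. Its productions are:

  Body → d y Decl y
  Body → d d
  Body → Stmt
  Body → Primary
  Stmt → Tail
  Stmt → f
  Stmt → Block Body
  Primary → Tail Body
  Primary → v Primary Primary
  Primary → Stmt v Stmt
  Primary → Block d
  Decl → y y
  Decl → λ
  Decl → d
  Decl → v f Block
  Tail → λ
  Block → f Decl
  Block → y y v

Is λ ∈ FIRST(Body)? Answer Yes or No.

Yes

Body → Stmt and each of Stmt is nullable, so Body ⇒* λ.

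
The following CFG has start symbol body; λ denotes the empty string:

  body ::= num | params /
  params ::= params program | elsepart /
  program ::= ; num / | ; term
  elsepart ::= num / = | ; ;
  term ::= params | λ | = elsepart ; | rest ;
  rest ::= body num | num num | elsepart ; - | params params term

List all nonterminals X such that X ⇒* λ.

{ term }

Directly nullable (have an λ-production): term.
No other nonterminal has a production whose RHS symbols are all nullable.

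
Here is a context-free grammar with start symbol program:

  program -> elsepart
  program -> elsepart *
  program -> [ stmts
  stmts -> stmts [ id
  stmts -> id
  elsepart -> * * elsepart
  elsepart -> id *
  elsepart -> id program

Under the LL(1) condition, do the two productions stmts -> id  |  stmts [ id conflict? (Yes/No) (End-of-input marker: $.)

Yes

FIRST(id) = { id } and FIRST(stmts [ id) = { id }.
Both contain id, so the two alternatives are not disjoint — LL(1) conflict.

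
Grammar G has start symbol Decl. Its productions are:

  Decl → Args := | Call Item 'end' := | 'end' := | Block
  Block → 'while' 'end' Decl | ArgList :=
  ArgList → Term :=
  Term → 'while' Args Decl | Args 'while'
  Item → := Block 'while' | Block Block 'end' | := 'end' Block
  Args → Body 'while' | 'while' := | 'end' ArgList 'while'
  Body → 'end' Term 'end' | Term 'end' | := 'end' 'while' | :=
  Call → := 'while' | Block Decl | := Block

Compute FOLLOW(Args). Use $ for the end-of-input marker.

{ 'end', 'while', := }

In Decl → Args :=: add FIRST(:=) = { := }.
In Term → 'while' Args Decl: add FIRST(Decl) = { 'end', 'while', := }.
In Term → Args 'while': add FIRST('while') = { 'while' }.
Union: FOLLOW(Args) = { 'end', 'while', := }.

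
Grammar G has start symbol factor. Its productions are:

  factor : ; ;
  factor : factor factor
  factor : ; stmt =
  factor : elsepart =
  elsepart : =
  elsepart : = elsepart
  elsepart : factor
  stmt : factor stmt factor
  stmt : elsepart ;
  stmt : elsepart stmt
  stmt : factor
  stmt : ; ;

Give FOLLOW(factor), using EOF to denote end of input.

{ EOF, ;, = }

factor is the start symbol, so EOF ∈ FOLLOW(factor).
In factor : factor factor: add FIRST(factor) = { ;, = }.
In factor : factor factor: factor is at the end, add FOLLOW(factor) = { EOF, ;, = }.
In elsepart : factor: factor is at the end, add FOLLOW(elsepart) = { ;, = }.
In stmt : factor stmt factor: add FIRST(stmt factor) = { ;, = }.
In stmt : factor stmt factor: factor is at the end, add FOLLOW(stmt) = { ;, = }.
In stmt : factor: factor is at the end, add FOLLOW(stmt) = { ;, = }.
Union: FOLLOW(factor) = { EOF, ;, = }.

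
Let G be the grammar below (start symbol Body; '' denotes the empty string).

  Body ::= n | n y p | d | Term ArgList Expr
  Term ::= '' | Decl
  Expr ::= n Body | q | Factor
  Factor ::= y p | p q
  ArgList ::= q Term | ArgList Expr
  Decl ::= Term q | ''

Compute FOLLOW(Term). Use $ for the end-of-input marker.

In Body ::= Term ArgList Expr: add FIRST(ArgList Expr) = { q }.
In ArgList ::= q Term: Term is at the end, add FOLLOW(ArgList) = { n, p, q, y }.
In Decl ::= Term q: add FIRST(q) = { q }.
Union: FOLLOW(Term) = { n, p, q, y }.

{ n, p, q, y }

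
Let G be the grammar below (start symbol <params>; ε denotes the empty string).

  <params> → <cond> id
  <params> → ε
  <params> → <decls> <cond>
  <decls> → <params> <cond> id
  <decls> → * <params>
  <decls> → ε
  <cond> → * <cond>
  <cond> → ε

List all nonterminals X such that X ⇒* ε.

Directly nullable (have an ε-production): <params>, <decls>, <cond>.

{ <cond>, <decls>, <params> }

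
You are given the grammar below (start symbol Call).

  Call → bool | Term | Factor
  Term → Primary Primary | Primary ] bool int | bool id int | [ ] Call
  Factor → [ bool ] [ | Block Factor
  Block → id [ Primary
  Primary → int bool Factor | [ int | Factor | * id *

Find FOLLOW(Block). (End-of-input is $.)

In Factor → Block Factor: add FIRST(Factor) = { [, id }.
Union: FOLLOW(Block) = { [, id }.

{ [, id }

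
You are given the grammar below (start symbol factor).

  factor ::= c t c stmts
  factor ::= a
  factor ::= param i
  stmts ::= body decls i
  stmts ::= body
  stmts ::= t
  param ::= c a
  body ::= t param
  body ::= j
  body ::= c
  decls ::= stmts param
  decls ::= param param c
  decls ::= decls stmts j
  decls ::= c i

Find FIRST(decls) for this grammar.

From decls ::= stmts param: add FIRST(stmts) = { c, j, t }.
From decls ::= param param c: add FIRST(param) = { c }.
From decls ::= decls stmts j: add FIRST(decls) = { c, j, t }.
decls ::= c i contributes {c}.
Union: FIRST(decls) = { c, j, t }.

{ c, j, t }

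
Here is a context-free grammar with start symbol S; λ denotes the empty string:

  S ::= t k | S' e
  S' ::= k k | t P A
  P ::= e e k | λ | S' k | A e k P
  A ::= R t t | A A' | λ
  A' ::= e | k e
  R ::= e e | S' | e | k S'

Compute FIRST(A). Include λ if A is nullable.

From A ::= R t t: add FIRST(R) = { e, k, t }.
From A ::= A A': A nullable, take FIRST(A) ∪ FIRST(A') = { e, k, t }.
A ::= λ contributes λ.
Union: FIRST(A) = { e, k, t, λ }.

{ e, k, t, λ }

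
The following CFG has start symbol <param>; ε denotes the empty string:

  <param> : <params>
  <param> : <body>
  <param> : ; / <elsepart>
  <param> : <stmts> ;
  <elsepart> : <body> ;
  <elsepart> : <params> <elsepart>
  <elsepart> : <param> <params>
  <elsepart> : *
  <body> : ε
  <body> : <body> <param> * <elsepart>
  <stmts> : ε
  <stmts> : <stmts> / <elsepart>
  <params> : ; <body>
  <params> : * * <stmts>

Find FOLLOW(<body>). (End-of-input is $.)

In <param> : <body>: <body> is at the end, add FOLLOW(<param>) = { $, *, ; }.
In <elsepart> : <body> ;: add FIRST(;) = { ; }.
In <body> : <body> <param> * <elsepart>: add FIRST(<param> * <elsepart>) = { *, /, ; }.
In <params> : ; <body>: <body> is at the end, add FOLLOW(<params>) = { $, *, /, ; }.
Union: FOLLOW(<body>) = { $, *, /, ; }.

{ $, *, /, ; }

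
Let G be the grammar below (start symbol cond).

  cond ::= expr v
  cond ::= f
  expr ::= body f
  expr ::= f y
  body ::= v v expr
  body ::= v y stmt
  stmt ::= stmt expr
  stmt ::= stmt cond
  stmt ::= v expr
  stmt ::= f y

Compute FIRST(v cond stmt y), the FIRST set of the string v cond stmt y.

v is a terminal; add {v} and stop.

{ v }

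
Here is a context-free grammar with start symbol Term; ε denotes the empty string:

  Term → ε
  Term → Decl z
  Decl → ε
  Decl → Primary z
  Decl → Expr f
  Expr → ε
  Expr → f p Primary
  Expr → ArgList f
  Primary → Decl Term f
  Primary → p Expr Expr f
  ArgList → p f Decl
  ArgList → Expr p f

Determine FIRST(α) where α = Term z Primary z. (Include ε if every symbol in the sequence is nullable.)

Add FIRST(Term)\{ε} = { f, p, z }; Term is nullable, continue.
z is a terminal; add {z} and stop.

{ f, p, z }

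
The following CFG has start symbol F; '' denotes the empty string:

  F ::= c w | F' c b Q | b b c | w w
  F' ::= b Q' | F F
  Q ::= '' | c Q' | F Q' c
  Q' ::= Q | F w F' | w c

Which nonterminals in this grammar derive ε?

{ Q, Q' }

Directly nullable (have an ''-production): Q.
Q' ::= Q with every symbol nullable, so Q' is nullable.
No other nonterminal has a production whose RHS symbols are all nullable.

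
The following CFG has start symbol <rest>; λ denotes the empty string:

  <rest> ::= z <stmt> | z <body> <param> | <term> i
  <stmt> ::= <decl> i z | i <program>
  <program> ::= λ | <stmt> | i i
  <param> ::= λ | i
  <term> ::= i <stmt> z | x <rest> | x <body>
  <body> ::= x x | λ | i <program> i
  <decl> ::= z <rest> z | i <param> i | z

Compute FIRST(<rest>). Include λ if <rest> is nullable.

<rest> ::= z <stmt> contributes {z}.
<rest> ::= z <body> <param> contributes {z}.
From <rest> ::= <term> i: add FIRST(<term>) = { i, x }.
Union: FIRST(<rest>) = { i, x, z }.

{ i, x, z }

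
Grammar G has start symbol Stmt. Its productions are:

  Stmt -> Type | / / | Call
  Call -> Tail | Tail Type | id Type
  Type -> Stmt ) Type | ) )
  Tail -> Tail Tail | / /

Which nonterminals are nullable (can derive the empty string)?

{ } (none)

No nonterminal has an empty production or an RHS whose symbols are all nullable.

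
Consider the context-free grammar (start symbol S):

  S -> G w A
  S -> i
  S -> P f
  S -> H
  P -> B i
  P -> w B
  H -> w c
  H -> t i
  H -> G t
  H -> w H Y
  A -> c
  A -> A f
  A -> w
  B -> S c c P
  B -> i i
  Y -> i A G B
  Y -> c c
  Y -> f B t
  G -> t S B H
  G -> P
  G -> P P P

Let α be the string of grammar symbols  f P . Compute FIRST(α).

f is a terminal; add {f} and stop.

{ f }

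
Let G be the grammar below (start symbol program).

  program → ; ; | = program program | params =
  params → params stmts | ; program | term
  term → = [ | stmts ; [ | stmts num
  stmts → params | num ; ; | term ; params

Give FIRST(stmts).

{ ;, =, num }

From stmts → params: add FIRST(params) = { ;, =, num }.
stmts → num ; ; contributes {num}.
From stmts → term ; params: add FIRST(term) = { ;, =, num }.
Union: FIRST(stmts) = { ;, =, num }.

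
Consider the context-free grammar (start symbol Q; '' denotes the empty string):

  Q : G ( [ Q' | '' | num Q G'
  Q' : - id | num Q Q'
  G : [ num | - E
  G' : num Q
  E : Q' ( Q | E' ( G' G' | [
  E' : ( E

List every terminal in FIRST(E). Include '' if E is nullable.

From E : Q' ( Q: add FIRST(Q') = { -, num }.
From E : E' ( G' G': add FIRST(E') = { ( }.
E : [ contributes {[}.
Union: FIRST(E) = { (, -, [, num }.

{ (, -, [, num }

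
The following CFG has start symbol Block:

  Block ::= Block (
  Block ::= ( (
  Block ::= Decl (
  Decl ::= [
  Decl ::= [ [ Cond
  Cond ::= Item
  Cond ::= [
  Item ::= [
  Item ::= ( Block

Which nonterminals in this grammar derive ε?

No nonterminal has an empty production or an RHS whose symbols are all nullable.

{ } (none)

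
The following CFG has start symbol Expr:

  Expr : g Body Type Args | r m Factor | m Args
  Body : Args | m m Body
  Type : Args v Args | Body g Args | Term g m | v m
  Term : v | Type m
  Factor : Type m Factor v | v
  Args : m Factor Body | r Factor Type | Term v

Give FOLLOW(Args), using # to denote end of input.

{ #, g, m, r, v }

In Expr : g Body Type Args: Args is at the end, add FOLLOW(Expr) = { # }.
In Expr : m Args: Args is at the end, add FOLLOW(Expr) = { # }.
In Body : Args: Args is at the end, add FOLLOW(Body) = { #, g, m, r, v }.
In Type : Args v Args: add FIRST(v Args) = { v }.
In Type : Args v Args: Args is at the end, add FOLLOW(Type) = { #, g, m, r, v }.
In Type : Body g Args: Args is at the end, add FOLLOW(Type) = { #, g, m, r, v }.
Union: FOLLOW(Args) = { #, g, m, r, v }.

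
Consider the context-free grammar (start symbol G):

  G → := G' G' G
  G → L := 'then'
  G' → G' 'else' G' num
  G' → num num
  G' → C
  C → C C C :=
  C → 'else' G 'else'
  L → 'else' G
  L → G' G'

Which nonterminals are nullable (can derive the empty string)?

{ } (none)

No nonterminal has an empty production or an RHS whose symbols are all nullable.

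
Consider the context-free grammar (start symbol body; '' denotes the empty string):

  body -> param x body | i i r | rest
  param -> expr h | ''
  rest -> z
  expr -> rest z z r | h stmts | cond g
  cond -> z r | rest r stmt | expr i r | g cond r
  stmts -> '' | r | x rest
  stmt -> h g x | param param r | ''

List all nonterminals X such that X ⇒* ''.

{ param, stmt, stmts }

Directly nullable (have an ''-production): param, stmts, stmt.
No other nonterminal has a production whose RHS symbols are all nullable.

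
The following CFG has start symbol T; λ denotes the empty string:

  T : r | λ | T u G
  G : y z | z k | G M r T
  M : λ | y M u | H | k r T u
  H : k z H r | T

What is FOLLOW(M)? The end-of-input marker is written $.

In G : G M r T: add FIRST(r T) = { r }.
In M : y M u: add FIRST(u) = { u }.
Union: FOLLOW(M) = { r, u }.

{ r, u }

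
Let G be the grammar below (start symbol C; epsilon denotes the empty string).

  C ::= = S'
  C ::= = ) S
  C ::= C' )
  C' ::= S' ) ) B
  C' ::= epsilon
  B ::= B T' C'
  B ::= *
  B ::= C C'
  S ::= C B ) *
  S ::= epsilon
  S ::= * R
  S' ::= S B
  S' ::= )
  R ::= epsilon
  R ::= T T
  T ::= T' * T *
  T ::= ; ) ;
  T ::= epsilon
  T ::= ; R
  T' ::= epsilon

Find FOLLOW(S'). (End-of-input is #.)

{ #, ), *, = }

In C ::= = S': S' is at the end, add FOLLOW(C) = { #, ), *, = }.
In C' ::= S' ) ) B: add FIRST() ) B) = { ) }.
Union: FOLLOW(S') = { #, ), *, = }.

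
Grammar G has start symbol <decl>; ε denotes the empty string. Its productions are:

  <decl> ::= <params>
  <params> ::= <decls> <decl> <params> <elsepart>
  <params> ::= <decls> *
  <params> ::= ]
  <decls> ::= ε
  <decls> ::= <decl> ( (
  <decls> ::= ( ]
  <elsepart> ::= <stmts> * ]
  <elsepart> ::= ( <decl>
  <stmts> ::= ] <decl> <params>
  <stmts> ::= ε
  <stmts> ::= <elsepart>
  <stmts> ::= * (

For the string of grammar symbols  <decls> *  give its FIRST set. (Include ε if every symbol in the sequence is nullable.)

Add FIRST(<decls>)\{ε} = { (, *, ] }; <decls> is nullable, continue.
* is a terminal; add {*} and stop.

{ (, *, ] }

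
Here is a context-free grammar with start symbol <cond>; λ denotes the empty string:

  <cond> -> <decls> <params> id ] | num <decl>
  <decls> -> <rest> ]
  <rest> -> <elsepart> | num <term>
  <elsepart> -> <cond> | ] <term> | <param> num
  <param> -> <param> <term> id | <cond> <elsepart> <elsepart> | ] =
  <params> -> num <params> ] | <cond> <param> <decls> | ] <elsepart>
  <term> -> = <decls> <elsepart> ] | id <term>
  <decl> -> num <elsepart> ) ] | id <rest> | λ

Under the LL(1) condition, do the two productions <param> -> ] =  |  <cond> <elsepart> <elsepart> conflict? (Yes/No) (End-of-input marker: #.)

Yes

FIRST(] =) = { ] } and FIRST(<cond> <elsepart> <elsepart>) = { ], num }.
Both contain ], so the two alternatives are not disjoint — LL(1) conflict.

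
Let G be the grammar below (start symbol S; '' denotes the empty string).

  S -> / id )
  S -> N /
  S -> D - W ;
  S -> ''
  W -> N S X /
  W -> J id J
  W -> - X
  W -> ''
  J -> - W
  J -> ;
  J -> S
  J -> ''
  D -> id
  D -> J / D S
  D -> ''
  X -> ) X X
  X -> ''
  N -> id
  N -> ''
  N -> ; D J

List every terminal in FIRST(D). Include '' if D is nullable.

D -> id contributes {id}.
From D -> J / D S: J nullable, take FIRST(J) ∪ {/} = { -, /, ;, id }.
D -> '' contributes ''.
Union: FIRST(D) = { -, /, ;, id, '' }.

{ -, /, ;, id, '' }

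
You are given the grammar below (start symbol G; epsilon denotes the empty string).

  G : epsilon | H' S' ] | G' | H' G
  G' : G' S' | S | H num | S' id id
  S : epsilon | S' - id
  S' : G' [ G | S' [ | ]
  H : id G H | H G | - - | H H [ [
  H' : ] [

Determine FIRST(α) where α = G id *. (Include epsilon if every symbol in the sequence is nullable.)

{ -, [, ], id }

Add FIRST(G)\{epsilon} = { -, [, ], id }; G is nullable, continue.
id is a terminal; add {id} and stop.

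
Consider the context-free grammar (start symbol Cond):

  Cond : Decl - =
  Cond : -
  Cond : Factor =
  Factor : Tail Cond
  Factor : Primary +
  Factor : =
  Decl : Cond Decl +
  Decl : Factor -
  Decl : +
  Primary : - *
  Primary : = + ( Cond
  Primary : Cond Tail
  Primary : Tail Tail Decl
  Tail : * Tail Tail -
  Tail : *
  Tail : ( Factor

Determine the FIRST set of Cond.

From Cond : Decl - =: add FIRST(Decl) = { (, *, +, -, = }.
Cond : - contributes {-}.
From Cond : Factor =: add FIRST(Factor) = { (, *, +, -, = }.
Union: FIRST(Cond) = { (, *, +, -, = }.

{ (, *, +, -, = }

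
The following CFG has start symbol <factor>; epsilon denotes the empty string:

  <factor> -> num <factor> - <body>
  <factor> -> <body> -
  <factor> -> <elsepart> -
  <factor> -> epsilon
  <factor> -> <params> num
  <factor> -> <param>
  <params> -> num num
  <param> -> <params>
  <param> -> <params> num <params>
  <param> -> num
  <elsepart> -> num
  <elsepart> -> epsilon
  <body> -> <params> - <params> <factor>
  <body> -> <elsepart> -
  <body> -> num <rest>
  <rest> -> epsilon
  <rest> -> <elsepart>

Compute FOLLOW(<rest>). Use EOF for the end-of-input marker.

In <body> -> num <rest>: <rest> is at the end, add FOLLOW(<body>) = { EOF, - }.
Union: FOLLOW(<rest>) = { EOF, - }.

{ EOF, - }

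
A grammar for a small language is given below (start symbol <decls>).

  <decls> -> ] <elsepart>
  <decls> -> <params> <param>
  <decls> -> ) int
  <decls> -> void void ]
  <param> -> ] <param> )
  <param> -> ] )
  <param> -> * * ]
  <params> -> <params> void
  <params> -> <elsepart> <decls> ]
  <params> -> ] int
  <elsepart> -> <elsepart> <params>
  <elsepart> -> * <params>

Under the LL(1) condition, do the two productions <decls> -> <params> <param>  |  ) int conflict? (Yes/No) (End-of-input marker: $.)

FIRST(<params> <param>) = { *, ] } and FIRST() int) = { ) }.
The FIRST sets are disjoint and neither alternative is nullable — no conflict.

No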